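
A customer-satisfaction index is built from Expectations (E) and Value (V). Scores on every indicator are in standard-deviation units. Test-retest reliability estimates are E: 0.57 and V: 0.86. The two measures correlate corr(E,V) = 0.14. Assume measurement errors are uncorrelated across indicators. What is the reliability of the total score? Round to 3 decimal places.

Var(E+V) = 2 + 2·[0.14] = 2 + 0.28 = 2.28.
Under uncorrelated errors the observed covariances equal the true-score covariances, so only the own-variance terms attenuate.
True-score variance = [0.57 + 0.86] + 0.28 = 1.43 + 0.28 = 1.71.
Reliability = 1.71 / 2.28 = 0.750.

0.750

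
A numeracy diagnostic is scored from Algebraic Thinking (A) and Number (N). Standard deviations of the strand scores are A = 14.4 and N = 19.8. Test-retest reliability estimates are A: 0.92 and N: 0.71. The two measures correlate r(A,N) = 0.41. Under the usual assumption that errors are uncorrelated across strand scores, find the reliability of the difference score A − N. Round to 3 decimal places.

0.644

Var(A−N) = 14.4² + 19.8² − 2·14.4·19.8·0.41 = 599.4 − 233.798 = 365.602.
Under uncorrelated errors the observed covariances equal the true-score covariances, so only the own-variance terms attenuate.
True-score variance = [14.4²·0.92 + 19.8²·0.71] − 233.798 = 469.12 − 233.798 = 235.321.
Reliability = 235.321 / 365.602 = 0.644.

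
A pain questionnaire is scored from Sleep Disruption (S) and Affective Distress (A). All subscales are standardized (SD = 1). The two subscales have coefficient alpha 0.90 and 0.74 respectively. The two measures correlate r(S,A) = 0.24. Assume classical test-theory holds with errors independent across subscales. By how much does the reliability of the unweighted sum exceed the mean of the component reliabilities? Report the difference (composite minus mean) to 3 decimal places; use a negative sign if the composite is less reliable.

Var(sum) = 2 + 0.48 = 2.48; true-score variance = 1.64 + 0.48 = 2.12; composite reliability = 0.8548.
Mean component reliability = 0.8200.
Difference = 0.8548 − 0.8200 = 0.035.

0.035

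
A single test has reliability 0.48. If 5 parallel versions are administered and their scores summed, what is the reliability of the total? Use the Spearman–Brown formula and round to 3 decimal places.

ρ_k = kρ / (1 + (k−1)ρ) = 5·0.48 / (1 + 4·0.48) = 2.400 / 2.920 = 0.822.

0.822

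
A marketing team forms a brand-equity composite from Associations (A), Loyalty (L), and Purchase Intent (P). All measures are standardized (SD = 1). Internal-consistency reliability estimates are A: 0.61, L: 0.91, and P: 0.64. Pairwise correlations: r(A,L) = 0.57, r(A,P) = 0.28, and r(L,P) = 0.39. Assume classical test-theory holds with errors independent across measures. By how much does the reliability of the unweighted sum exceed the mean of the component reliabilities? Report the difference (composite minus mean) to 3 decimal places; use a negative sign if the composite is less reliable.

Var(sum) = 3 + 2.48 = 5.48; true-score variance = 2.16 + 2.48 = 4.64; composite reliability = 0.8467.
Mean component reliability = 0.7200.
Difference = 0.8467 − 0.7200 = 0.127.

0.127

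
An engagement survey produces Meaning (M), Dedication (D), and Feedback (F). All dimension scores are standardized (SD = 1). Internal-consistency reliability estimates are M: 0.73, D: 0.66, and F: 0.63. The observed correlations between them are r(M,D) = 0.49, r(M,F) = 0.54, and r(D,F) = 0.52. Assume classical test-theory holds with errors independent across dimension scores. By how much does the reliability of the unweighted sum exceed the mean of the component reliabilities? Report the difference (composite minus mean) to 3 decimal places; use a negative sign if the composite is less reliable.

0.166

Var(sum) = 3 + 3.1 = 6.1; true-score variance = 2.02 + 3.1 = 5.12; composite reliability = 0.8393.
Mean component reliability = 0.6733.
Difference = 0.8393 − 0.6733 = 0.166.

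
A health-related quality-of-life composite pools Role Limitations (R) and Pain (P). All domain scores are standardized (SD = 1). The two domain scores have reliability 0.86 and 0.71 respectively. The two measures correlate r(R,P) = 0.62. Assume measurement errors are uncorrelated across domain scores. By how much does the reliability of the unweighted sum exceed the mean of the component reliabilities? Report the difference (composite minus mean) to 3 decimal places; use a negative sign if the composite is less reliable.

Var(sum) = 2 + 1.24 = 3.24; true-score variance = 1.57 + 1.24 = 2.81; composite reliability = 0.8673.
Mean component reliability = 0.7850.
Difference = 0.8673 − 0.7850 = 0.082.

0.082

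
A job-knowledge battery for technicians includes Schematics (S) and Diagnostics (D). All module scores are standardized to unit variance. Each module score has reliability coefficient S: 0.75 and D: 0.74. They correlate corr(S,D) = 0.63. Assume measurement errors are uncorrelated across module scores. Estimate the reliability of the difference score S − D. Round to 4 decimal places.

Var(S−D) = 1 + 1 − 2·0.63 = 2 − 1.26 = 0.74.
Under uncorrelated errors the observed covariances equal the true-score covariances, so only the own-variance terms attenuate.
True-score variance = [0.75 + 0.74] − 1.26 = 1.49 − 1.26 = 0.23.
Reliability = 0.23 / 0.74 = 0.3108.

0.3108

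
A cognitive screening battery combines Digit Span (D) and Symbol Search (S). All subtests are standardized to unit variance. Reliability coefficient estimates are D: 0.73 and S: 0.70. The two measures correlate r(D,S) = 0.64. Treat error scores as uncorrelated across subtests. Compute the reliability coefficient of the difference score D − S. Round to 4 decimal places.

0.2083

Var(D−S) = 1 + 1 − 2·0.64 = 2 − 1.28 = 0.72.
With uncorrelated errors the cross-covariances are all true-score covariance, so they carry over unchanged; only the diagonal terms shrink to ρᵢσᵢ².
True-score variance = [0.73 + 0.70] − 1.28 = 1.43 − 1.28 = 0.15.
Reliability = 0.15 / 0.72 = 0.2083.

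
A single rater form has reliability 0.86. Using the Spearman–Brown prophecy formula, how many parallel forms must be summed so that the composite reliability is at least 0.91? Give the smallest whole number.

2

k ≥ ρ*(1−ρ₁)/(ρ₁(1−ρ*)) = 0.91·0.14 / (0.86·0.09) = 1.646.
Smallest integer k = 2.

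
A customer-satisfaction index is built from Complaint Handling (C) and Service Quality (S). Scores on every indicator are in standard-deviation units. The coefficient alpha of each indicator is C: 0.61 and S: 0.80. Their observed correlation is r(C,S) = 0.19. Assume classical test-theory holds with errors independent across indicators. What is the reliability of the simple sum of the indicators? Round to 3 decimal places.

0.752

Var(C+S) = 2 + 2·[0.19] = 2 + 0.38 = 2.38.
With uncorrelated errors the cross-covariances are all true-score covariance, so they carry over unchanged; only the diagonal terms shrink to ρᵢσᵢ².
True-score variance = [0.61 + 0.80] + 0.38 = 1.41 + 0.38 = 1.79.
Reliability = 1.79 / 2.38 = 0.752.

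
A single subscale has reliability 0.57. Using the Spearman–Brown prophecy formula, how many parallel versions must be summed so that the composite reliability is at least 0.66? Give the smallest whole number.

k ≥ ρ*(1−ρ₁)/(ρ₁(1−ρ*)) = 0.66·0.43 / (0.57·0.34) = 1.464.
Smallest integer k = 2.

2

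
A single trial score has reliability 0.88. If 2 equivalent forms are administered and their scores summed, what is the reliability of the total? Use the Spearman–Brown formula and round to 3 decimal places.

ρ_k = kρ / (1 + (k−1)ρ) = 2·0.88 / (1 + 1·0.88) = 1.760 / 1.880 = 0.936.

0.936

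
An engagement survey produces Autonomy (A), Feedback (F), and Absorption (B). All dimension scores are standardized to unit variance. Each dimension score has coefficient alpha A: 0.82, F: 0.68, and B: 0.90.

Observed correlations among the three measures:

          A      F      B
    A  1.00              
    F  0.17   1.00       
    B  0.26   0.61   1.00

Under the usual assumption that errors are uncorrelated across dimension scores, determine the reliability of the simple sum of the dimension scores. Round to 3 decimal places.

Var(A+F+B) = 3 + 2·[0.17 + 0.26 + 0.61] = 3 + 2.08 = 5.08.
Because errors are independent across components, Cov(Tᵢ,Tⱼ) = Cov(Xᵢ,Xⱼ); the off-diagonal part of the true-score variance is the same as above.
True-score variance = [0.82 + 0.68 + 0.90] + 2.08 = 2.4 + 2.08 = 4.48.
Reliability = 4.48 / 5.08 = 0.882.

0.882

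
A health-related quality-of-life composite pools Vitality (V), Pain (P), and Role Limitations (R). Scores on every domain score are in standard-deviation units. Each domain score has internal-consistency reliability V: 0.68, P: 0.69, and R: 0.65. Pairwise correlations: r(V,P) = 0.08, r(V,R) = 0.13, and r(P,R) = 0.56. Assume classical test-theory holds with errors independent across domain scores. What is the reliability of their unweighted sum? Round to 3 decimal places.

0.784

Var(V+P+R) = 3 + 2·[0.08 + 0.13 + 0.56] = 3 + 1.54 = 4.54.
Because errors are independent across components, Cov(Tᵢ,Tⱼ) = Cov(Xᵢ,Xⱼ); the off-diagonal part of the true-score variance is the same as above.
True-score variance = [0.68 + 0.69 + 0.65] + 1.54 = 2.02 + 1.54 = 3.56.
Reliability = 3.56 / 4.54 = 0.784.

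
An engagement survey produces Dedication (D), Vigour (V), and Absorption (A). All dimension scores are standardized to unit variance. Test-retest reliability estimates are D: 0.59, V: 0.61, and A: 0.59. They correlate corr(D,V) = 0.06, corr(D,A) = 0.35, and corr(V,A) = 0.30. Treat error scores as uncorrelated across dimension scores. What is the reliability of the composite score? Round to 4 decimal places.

Var(D+V+A) = 3 + 2·[0.06 + 0.35 + 0.30] = 3 + 1.42 = 4.42.
With uncorrelated errors the cross-covariances are all true-score covariance, so they carry over unchanged; only the diagonal terms shrink to ρᵢσᵢ².
True-score variance = [0.59 + 0.61 + 0.59] + 1.42 = 1.79 + 1.42 = 3.21.
Reliability = 3.21 / 4.42 = 0.7262.

0.7262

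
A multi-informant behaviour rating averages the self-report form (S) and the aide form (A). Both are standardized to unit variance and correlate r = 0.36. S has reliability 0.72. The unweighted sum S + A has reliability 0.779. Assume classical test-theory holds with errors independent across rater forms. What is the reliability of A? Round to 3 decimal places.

Var(S+A) = 2 + 2·0.36 = 2.720.
True-score variance = ρ_S + ρ_A + 2·0.36, so 0.779 = (0.72 + ρ_A + 0.72) / 2.720.
ρ_A = 0.779·2.720 − 0.72 − 0.72 = 0.679.

0.679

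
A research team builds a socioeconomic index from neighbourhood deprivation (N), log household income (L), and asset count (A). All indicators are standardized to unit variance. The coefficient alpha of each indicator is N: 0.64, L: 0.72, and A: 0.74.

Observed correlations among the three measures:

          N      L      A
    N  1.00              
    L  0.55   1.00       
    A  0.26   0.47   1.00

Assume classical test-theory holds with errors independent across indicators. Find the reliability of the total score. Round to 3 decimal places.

Var(N+L+A) = 3 + 2·[0.55 + 0.26 + 0.47] = 3 + 2.56 = 5.56.
Because errors are independent across components, Cov(Tᵢ,Tⱼ) = Cov(Xᵢ,Xⱼ); the off-diagonal part of the true-score variance is the same as above.
True-score variance = [0.64 + 0.72 + 0.74] + 2.56 = 2.1 + 2.56 = 4.66.
Reliability = 4.66 / 5.56 = 0.838.

0.838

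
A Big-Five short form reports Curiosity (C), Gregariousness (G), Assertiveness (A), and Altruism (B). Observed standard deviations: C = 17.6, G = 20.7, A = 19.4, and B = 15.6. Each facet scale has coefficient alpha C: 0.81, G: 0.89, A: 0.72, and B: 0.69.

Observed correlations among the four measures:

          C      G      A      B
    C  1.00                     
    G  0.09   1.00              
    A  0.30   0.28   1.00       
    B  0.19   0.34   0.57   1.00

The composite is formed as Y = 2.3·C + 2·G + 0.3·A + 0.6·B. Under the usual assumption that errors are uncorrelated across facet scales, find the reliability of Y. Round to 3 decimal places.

Var(Y) = 2.3²·17.6² + 2²·20.7² + 0.3²·19.4² + 0.6²·15.6² + 2·[4.6·17.6·20.7·0.09 + 0.69·17.6·19.4·0.30 + 1.38·17.6·15.6·0.19 + 0.6·20.7·19.4·0.28 + 1.2·20.7·15.6·0.34 + 0.18·19.4·15.6·0.57] = 3474.07 + 1047.53 = 4521.6.
Under uncorrelated errors the observed covariances equal the true-score covariances, so only the own-variance terms attenuate.
True-score variance = [2.3²·17.6²·0.81 + 2²·20.7²·0.89 + 0.3²·19.4²·0.72 + 0.6²·15.6²·0.69] + 1047.53 = 2937.55 + 1047.53 = 3985.08.
Reliability = 3985.08 / 4521.6 = 0.881.

0.881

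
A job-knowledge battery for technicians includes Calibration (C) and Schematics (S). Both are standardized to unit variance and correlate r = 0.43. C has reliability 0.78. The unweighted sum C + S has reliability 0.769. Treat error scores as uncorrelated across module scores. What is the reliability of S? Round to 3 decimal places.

0.559

Var(C+S) = 2 + 2·0.43 = 2.860.
True-score variance = ρ_C + ρ_S + 2·0.43, so 0.769 = (0.78 + ρ_S + 0.86) / 2.860.
ρ_S = 0.769·2.860 − 0.78 − 0.86 = 0.559.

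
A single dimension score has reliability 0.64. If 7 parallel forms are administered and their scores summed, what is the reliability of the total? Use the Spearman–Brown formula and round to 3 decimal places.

0.926

ρ_k = kρ / (1 + (k−1)ρ) = 7·0.64 / (1 + 6·0.64) = 4.480 / 4.840 = 0.926.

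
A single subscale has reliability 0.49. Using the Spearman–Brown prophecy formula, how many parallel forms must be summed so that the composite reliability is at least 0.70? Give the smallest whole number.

3

k ≥ ρ*(1−ρ₁)/(ρ₁(1−ρ*)) = 0.70·0.51 / (0.49·0.30) = 2.429.
Smallest integer k = 3.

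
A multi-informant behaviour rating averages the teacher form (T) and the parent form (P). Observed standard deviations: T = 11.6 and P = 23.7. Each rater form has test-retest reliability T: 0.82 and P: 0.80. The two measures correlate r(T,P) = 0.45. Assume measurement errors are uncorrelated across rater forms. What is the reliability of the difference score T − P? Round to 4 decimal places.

0.6957

Var(T−P) = 11.6² + 23.7² − 2·11.6·23.7·0.45 = 696.25 − 247.428 = 448.822.
Under uncorrelated errors the observed covariances equal the true-score covariances, so only the own-variance terms attenuate.
True-score variance = [11.6²·0.82 + 23.7²·0.80] − 247.428 = 559.691 − 247.428 = 312.263.
Reliability = 312.263 / 448.822 = 0.6957.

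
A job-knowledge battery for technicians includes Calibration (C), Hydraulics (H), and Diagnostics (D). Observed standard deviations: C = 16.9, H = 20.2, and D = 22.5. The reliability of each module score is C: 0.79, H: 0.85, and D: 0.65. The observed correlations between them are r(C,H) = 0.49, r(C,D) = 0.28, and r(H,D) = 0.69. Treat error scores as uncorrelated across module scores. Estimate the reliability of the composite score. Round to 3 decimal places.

Var(C+H+D) = 16.9² + 20.2² + 22.5² + 2·[16.9·20.2·0.49 + 16.9·22.5·0.28 + 20.2·22.5·0.69] = 1199.9 + 1174.7 = 2374.6.
Because errors are independent across components, Cov(Tᵢ,Tⱼ) = Cov(Xᵢ,Xⱼ); the off-diagonal part of the true-score variance is the same as above.
True-score variance = [16.9²·0.79 + 20.2²·0.85 + 22.5²·0.65] + 1174.7 = 901.528 + 1174.7 = 2076.23.
Reliability = 2076.23 / 2374.6 = 0.874.

0.874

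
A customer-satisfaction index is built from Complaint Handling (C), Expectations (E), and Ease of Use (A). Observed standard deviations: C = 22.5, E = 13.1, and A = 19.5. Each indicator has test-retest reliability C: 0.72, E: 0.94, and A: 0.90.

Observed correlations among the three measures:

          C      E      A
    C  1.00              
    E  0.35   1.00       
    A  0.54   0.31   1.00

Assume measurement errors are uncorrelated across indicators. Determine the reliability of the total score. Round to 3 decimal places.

Var(C+E+A) = 22.5² + 13.1² + 19.5² + 2·[22.5·13.1·0.35 + 22.5·19.5·0.54 + 13.1·19.5·0.31] = 1058.11 + 838.554 = 1896.66.
With uncorrelated errors the cross-covariances are all true-score covariance, so they carry over unchanged; only the diagonal terms shrink to ρᵢσᵢ².
True-score variance = [22.5²·0.72 + 13.1²·0.94 + 19.5²·0.90] + 838.554 = 868.038 + 838.554 = 1706.59.
Reliability = 1706.59 / 1896.66 = 0.900.

0.900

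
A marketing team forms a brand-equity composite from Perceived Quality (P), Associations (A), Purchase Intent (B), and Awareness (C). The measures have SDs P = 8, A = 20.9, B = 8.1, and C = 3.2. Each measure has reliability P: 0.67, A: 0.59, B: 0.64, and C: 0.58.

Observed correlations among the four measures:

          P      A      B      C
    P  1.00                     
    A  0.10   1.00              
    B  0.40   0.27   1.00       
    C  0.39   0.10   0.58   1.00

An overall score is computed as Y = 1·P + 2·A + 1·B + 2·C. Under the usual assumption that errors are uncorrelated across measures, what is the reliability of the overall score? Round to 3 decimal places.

0.672

Var(Y) = 8² + 2²·20.9² + 8.1² + 2²·3.2² + 2·[2·8·20.9·0.10 + 8·8.1·0.40 + 2·8·3.2·0.39 + 2·20.9·8.1·0.27 + 4·20.9·3.2·0.10 + 2·8.1·3.2·0.58] = 1917.81 + 455.128 = 2372.94.
With uncorrelated errors the cross-covariances are all true-score covariance, so they carry over unchanged; only the diagonal terms shrink to ρᵢσᵢ².
True-score variance = [8²·0.67 + 2²·20.9²·0.59 + 8.1²·0.64 + 2²·3.2²·0.58] + 455.128 = 1139.5 + 455.128 = 1594.63.
Reliability = 1594.63 / 2372.94 = 0.672.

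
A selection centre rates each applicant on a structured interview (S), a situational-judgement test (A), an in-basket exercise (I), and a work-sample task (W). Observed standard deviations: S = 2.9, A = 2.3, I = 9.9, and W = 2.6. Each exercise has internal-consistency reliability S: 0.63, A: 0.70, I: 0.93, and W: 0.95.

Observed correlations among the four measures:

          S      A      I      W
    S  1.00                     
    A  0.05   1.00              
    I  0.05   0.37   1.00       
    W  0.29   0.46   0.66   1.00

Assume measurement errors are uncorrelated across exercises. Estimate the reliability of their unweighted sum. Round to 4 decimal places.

Var(S+A+I+W) = 2.9² + 2.3² + 9.9² + 2.6² + 2·[2.9·2.3·0.05 + 2.9·9.9·0.05 + 2.9·2.6·0.29 + 2.3·9.9·0.37 + 2.3·2.6·0.46 + 9.9·2.6·0.66] = 118.47 + 64.2394 = 182.709.
Because errors are independent across components, Cov(Tᵢ,Tⱼ) = Cov(Xᵢ,Xⱼ); the off-diagonal part of the true-score variance is the same as above.
True-score variance = [2.9²·0.63 + 2.3²·0.70 + 9.9²·0.93 + 2.6²·0.95] + 64.2394 = 106.573 + 64.2394 = 170.812.
Reliability = 170.812 / 182.709 = 0.9349.

0.9349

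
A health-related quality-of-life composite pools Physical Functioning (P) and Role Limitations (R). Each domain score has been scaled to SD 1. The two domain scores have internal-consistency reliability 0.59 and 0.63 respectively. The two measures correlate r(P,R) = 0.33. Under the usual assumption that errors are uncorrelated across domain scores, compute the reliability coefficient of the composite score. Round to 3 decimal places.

0.707

Var(P+R) = 2 + 2·[0.33] = 2 + 0.66 = 2.66.
Under uncorrelated errors the observed covariances equal the true-score covariances, so only the own-variance terms attenuate.
True-score variance = [0.59 + 0.63] + 0.66 = 1.22 + 0.66 = 1.88.
Reliability = 1.88 / 2.66 = 0.707.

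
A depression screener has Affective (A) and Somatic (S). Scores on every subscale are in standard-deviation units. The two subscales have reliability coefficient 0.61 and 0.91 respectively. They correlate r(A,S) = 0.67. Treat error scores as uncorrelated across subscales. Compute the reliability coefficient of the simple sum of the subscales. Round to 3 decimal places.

Var(A+S) = 2 + 2·[0.67] = 2 + 1.34 = 3.34.
Because errors are independent across components, Cov(Tᵢ,Tⱼ) = Cov(Xᵢ,Xⱼ); the off-diagonal part of the true-score variance is the same as above.
True-score variance = [0.61 + 0.91] + 1.34 = 1.52 + 1.34 = 2.86.
Reliability = 2.86 / 3.34 = 0.856.

0.856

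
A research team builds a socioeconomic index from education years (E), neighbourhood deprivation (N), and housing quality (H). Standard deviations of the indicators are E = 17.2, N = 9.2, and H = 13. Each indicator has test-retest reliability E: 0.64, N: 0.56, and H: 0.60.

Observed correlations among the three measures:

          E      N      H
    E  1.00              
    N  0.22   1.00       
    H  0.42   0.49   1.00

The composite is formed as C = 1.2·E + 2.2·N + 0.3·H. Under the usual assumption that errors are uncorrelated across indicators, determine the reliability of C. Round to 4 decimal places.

0.7120

Var(C) = 1.2²·17.2² + 2.2²·9.2² + 0.3²·13² + 2·[2.64·17.2·9.2·0.22 + 0.36·17.2·13·0.42 + 0.66·9.2·13·0.49] = 850.877 + 328.786 = 1179.66.
With uncorrelated errors the cross-covariances are all true-score covariance, so they carry over unchanged; only the diagonal terms shrink to ρᵢσᵢ².
True-score variance = [1.2²·17.2²·0.64 + 2.2²·9.2²·0.56 + 0.3²·13²·0.60] + 328.786 = 511.18 + 328.786 = 839.966.
Reliability = 839.966 / 1179.66 = 0.7120.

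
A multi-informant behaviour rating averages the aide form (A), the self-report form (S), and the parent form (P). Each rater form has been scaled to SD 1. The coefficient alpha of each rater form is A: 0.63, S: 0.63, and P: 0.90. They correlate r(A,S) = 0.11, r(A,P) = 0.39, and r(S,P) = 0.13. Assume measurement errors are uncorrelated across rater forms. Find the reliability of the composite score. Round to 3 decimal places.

Var(A+S+P) = 3 + 2·[0.11 + 0.39 + 0.13] = 3 + 1.26 = 4.26.
Under uncorrelated errors the observed covariances equal the true-score covariances, so only the own-variance terms attenuate.
True-score variance = [0.63 + 0.63 + 0.90] + 1.26 = 2.16 + 1.26 = 3.42.
Reliability = 3.42 / 4.26 = 0.803.

0.803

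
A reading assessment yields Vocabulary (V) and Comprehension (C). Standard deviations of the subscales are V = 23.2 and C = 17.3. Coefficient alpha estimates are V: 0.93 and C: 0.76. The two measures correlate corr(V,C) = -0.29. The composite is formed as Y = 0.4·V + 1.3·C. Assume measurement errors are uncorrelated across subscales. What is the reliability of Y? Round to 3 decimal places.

0.729

Var(Y) = 0.4²·23.2² + 1.3²·17.3² + 2·[0.52·23.2·17.3·(-0.29)] = 591.919 − 121.05 = 470.868.
With uncorrelated errors the cross-covariances are all true-score covariance, so they carry over unchanged; only the diagonal terms shrink to ρᵢσᵢ².
True-score variance = [0.4²·23.2²·0.93 + 1.3²·17.3²·0.76] − 121.05 = 464.498 − 121.05 = 343.448.
Reliability = 343.448 / 470.868 = 0.729.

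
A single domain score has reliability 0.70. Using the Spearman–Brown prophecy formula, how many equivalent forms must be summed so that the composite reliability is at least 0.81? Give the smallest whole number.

2

k ≥ ρ*(1−ρ₁)/(ρ₁(1−ρ*)) = 0.81·0.30 / (0.70·0.19) = 1.827.
Smallest integer k = 2.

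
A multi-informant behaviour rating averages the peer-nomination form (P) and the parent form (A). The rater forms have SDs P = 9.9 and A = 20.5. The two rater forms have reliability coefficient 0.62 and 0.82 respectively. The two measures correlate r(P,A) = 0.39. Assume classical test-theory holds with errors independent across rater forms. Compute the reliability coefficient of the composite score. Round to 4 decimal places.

0.8331

Var(P+A) = 9.9² + 20.5² + 2·[9.9·20.5·0.39] = 518.26 + 158.301 = 676.561.
Under uncorrelated errors the observed covariances equal the true-score covariances, so only the own-variance terms attenuate.
True-score variance = [9.9²·0.62 + 20.5²·0.82] + 158.301 = 405.371 + 158.301 = 563.672.
Reliability = 563.672 / 676.561 = 0.8331.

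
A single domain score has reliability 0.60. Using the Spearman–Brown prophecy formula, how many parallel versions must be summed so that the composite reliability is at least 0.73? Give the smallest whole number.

k ≥ ρ*(1−ρ₁)/(ρ₁(1−ρ*)) = 0.73·0.40 / (0.60·0.27) = 1.802.
Smallest integer k = 2.

2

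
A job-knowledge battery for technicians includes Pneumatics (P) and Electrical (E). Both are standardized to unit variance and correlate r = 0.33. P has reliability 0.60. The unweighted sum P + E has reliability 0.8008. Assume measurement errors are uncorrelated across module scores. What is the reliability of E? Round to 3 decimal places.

Var(P+E) = 2 + 2·0.33 = 2.660.
True-score variance = ρ_P + ρ_E + 2·0.33, so 0.8008 = (0.60 + ρ_E + 0.66) / 2.660.
ρ_E = 0.8008·2.660 − 0.60 − 0.66 = 0.870.

0.870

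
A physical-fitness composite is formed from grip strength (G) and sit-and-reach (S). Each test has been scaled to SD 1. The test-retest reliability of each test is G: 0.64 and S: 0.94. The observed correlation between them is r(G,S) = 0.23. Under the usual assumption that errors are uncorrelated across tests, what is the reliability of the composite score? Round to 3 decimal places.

Var(G+S) = 2 + 2·[0.23] = 2 + 0.46 = 2.46.
Under uncorrelated errors the observed covariances equal the true-score covariances, so only the own-variance terms attenuate.
True-score variance = [0.64 + 0.94] + 0.46 = 1.58 + 0.46 = 2.04.
Reliability = 2.04 / 2.46 = 0.829.

0.829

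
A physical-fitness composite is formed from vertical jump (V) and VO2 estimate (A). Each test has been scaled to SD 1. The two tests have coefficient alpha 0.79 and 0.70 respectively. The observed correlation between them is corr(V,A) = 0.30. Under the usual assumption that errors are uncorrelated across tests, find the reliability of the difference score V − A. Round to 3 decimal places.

0.636

Var(V−A) = 1 + 1 − 2·0.30 = 2 − 0.6 = 1.4.
Because errors are independent across components, Cov(Tᵢ,Tⱼ) = Cov(Xᵢ,Xⱼ); the off-diagonal part of the true-score variance is the same as above.
True-score variance = [0.79 + 0.70] − 0.6 = 1.49 − 0.6 = 0.89.
Reliability = 0.89 / 1.4 = 0.636.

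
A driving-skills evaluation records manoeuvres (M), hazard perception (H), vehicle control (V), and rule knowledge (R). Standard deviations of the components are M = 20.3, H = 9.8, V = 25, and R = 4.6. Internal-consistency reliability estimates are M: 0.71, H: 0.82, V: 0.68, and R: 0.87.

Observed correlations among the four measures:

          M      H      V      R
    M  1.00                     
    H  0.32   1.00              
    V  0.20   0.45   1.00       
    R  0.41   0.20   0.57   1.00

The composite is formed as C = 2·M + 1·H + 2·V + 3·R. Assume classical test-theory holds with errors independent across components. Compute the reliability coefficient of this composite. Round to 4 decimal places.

Var(C) = 2²·20.3² + 9.8² + 2²·25² + 3²·4.6² + 2·[2·20.3·9.8·0.32 + 4·20.3·25·0.20 + 6·20.3·4.6·0.41 + 2·9.8·25·0.45 + 3·9.8·4.6·0.20 + 6·25·4.6·0.57] = 4434.84 + 2807.77 = 7242.61.
Under uncorrelated errors the observed covariances equal the true-score covariances, so only the own-variance terms attenuate.
True-score variance = [2²·20.3²·0.71 + 9.8²·0.82 + 2²·25²·0.68 + 3²·4.6²·0.87] + 2807.77 = 3114.77 + 2807.77 = 5922.54.
Reliability = 5922.54 / 7242.61 = 0.8177.

0.8177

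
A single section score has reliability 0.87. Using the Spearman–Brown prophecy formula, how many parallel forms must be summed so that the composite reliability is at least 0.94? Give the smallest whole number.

3

k ≥ ρ*(1−ρ₁)/(ρ₁(1−ρ*)) = 0.94·0.13 / (0.87·0.06) = 2.341.
Smallest integer k = 3.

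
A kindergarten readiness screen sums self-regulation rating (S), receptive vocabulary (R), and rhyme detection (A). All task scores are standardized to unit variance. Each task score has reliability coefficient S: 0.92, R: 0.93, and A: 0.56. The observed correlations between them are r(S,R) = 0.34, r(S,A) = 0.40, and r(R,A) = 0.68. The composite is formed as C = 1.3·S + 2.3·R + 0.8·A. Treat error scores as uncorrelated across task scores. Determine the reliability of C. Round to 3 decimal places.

Var(C) = 1.3² + 2.3² + 0.8² + 2·[2.99·0.34 + 1.04·0.40 + 1.84·0.68] = 7.62 + 5.3676 = 12.9876.
Because errors are independent across components, Cov(Tᵢ,Tⱼ) = Cov(Xᵢ,Xⱼ); the off-diagonal part of the true-score variance is the same as above.
True-score variance = [1.3²·0.92 + 2.3²·0.93 + 0.8²·0.56] + 5.3676 = 6.8329 + 5.3676 = 12.2005.
Reliability = 12.2005 / 12.9876 = 0.939.

0.939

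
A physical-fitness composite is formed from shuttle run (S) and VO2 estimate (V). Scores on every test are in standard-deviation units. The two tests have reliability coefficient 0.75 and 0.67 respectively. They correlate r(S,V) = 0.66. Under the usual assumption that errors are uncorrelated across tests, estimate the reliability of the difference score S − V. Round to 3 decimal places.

Var(S−V) = 1 + 1 − 2·0.66 = 2 − 1.32 = 0.68.
With uncorrelated errors the cross-covariances are all true-score covariance, so they carry over unchanged; only the diagonal terms shrink to ρᵢσᵢ².
True-score variance = [0.75 + 0.67] − 1.32 = 1.42 − 1.32 = 0.1.
Reliability = 0.1 / 0.68 = 0.147.

0.147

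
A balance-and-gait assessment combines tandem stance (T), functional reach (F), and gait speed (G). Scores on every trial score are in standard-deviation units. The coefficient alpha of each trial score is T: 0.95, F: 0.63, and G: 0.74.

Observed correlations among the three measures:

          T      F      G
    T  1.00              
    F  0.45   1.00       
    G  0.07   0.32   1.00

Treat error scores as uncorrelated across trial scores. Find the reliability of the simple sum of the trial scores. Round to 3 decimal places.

0.855

Var(T+F+G) = 3 + 2·[0.45 + 0.07 + 0.32] = 3 + 1.68 = 4.68.
Under uncorrelated errors the observed covariances equal the true-score covariances, so only the own-variance terms attenuate.
True-score variance = [0.95 + 0.63 + 0.74] + 1.68 = 2.32 + 1.68 = 4.
Reliability = 4 / 4.68 = 0.855.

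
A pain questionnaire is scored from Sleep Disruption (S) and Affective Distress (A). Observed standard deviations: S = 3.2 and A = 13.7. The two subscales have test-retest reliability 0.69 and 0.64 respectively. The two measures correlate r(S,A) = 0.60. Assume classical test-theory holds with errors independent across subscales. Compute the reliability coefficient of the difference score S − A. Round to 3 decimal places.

Var(S−A) = 3.2² + 13.7² − 2·3.2·13.7·0.60 = 197.93 − 52.608 = 145.322.
Because errors are independent across components, Cov(Tᵢ,Tⱼ) = Cov(Xᵢ,Xⱼ); the off-diagonal part of the true-score variance is the same as above.
True-score variance = [3.2²·0.69 + 13.7²·0.64] − 52.608 = 127.187 − 52.608 = 74.5792.
Reliability = 74.5792 / 145.322 = 0.513.

0.513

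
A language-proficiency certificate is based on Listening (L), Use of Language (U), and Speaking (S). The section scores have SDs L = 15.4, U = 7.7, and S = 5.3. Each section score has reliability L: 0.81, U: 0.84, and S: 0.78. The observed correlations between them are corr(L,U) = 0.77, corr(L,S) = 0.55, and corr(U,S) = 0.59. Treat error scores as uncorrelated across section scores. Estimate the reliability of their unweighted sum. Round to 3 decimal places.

0.906

Var(L+U+S) = 15.4² + 7.7² + 5.3² + 2·[15.4·7.7·0.77 + 15.4·5.3·0.55 + 7.7·5.3·0.59] = 324.54 + 320.551 = 645.091.
Because errors are independent across components, Cov(Tᵢ,Tⱼ) = Cov(Xᵢ,Xⱼ); the off-diagonal part of the true-score variance is the same as above.
True-score variance = [15.4²·0.81 + 7.7²·0.84 + 5.3²·0.78] + 320.551 = 263.813 + 320.551 = 584.364.
Reliability = 584.364 / 645.091 = 0.906.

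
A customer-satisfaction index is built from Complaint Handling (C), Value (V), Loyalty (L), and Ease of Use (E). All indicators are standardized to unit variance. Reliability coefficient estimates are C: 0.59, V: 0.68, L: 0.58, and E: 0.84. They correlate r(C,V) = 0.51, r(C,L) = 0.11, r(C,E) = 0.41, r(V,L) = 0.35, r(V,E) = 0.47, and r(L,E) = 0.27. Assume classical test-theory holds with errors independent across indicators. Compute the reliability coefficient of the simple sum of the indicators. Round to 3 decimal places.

0.841

Var(C+V+L+E) = 4 + 2·[0.51 + 0.11 + 0.41 + 0.35 + 0.47 + 0.27] = 4 + 4.24 = 8.24.
Because errors are independent across components, Cov(Tᵢ,Tⱼ) = Cov(Xᵢ,Xⱼ); the off-diagonal part of the true-score variance is the same as above.
True-score variance = [0.59 + 0.68 + 0.58 + 0.84] + 4.24 = 2.69 + 4.24 = 6.93.
Reliability = 6.93 / 8.24 = 0.841.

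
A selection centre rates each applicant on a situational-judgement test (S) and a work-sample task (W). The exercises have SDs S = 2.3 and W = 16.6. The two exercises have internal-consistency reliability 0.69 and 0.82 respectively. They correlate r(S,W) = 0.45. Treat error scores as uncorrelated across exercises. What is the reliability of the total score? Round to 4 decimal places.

Var(S+W) = 2.3² + 16.6² + 2·[2.3·16.6·0.45] = 280.85 + 34.362 = 315.212.
With uncorrelated errors the cross-covariances are all true-score covariance, so they carry over unchanged; only the diagonal terms shrink to ρᵢσᵢ².
True-score variance = [2.3²·0.69 + 16.6²·0.82] + 34.362 = 229.609 + 34.362 = 263.971.
Reliability = 263.971 / 315.212 = 0.8374.

0.8374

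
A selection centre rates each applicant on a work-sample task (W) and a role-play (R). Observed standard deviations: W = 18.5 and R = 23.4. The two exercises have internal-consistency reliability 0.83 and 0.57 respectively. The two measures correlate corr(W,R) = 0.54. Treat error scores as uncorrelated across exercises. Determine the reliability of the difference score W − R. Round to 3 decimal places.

0.305

Var(W−R) = 18.5² + 23.4² − 2·18.5·23.4·0.54 = 889.81 − 467.532 = 422.278.
Under uncorrelated errors the observed covariances equal the true-score covariances, so only the own-variance terms attenuate.
True-score variance = [18.5²·0.83 + 23.4²·0.57] − 467.532 = 596.177 − 467.532 = 128.645.
Reliability = 128.645 / 422.278 = 0.305.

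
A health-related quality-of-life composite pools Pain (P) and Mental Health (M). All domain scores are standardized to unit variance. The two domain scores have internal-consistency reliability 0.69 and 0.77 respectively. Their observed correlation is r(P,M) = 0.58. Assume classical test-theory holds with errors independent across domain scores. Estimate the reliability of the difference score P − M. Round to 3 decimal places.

0.357

Var(P−M) = 1 + 1 − 2·0.58 = 2 − 1.16 = 0.84.
Under uncorrelated errors the observed covariances equal the true-score covariances, so only the own-variance terms attenuate.
True-score variance = [0.69 + 0.77] − 1.16 = 1.46 − 1.16 = 0.3.
Reliability = 0.3 / 0.84 = 0.357.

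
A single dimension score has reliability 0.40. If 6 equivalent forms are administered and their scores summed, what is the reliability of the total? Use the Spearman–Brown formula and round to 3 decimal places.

ρ_k = kρ / (1 + (k−1)ρ) = 6·0.40 / (1 + 5·0.40) = 2.400 / 3.000 = 0.800.

0.800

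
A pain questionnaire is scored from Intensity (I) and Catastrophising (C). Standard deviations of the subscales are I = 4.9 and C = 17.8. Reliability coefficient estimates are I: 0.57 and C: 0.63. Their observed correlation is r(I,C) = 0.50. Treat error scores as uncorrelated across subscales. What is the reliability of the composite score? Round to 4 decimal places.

Var(I+C) = 4.9² + 17.8² + 2·[4.9·17.8·0.50] = 340.85 + 87.22 = 428.07.
Because errors are independent across components, Cov(Tᵢ,Tⱼ) = Cov(Xᵢ,Xⱼ); the off-diagonal part of the true-score variance is the same as above.
True-score variance = [4.9²·0.57 + 17.8²·0.63] + 87.22 = 213.295 + 87.22 = 300.515.
Reliability = 300.515 / 428.07 = 0.7020.

0.7020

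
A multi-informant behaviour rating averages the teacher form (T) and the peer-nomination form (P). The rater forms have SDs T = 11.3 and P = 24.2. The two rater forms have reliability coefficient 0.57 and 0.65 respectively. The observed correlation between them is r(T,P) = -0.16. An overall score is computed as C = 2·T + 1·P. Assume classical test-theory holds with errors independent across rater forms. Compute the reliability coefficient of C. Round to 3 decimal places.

0.539

Var(C) = 2²·11.3² + 24.2² + 2·[2·11.3·24.2·(-0.16)] = 1096.4 − 175.014 = 921.386.
Under uncorrelated errors the observed covariances equal the true-score covariances, so only the own-variance terms attenuate.
True-score variance = [2²·11.3²·0.57 + 24.2²·0.65] − 175.014 = 671.799 − 175.014 = 496.785.
Reliability = 496.785 / 921.386 = 0.539.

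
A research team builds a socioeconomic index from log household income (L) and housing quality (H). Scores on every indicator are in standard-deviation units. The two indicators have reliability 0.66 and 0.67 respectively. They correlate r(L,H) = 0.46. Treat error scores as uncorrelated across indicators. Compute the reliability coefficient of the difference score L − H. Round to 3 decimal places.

Var(L−H) = 1 + 1 − 2·0.46 = 2 − 0.92 = 1.08.
Because errors are independent across components, Cov(Tᵢ,Tⱼ) = Cov(Xᵢ,Xⱼ); the off-diagonal part of the true-score variance is the same as above.
True-score variance = [0.66 + 0.67] − 0.92 = 1.33 − 0.92 = 0.41.
Reliability = 0.41 / 1.08 = 0.380.

0.380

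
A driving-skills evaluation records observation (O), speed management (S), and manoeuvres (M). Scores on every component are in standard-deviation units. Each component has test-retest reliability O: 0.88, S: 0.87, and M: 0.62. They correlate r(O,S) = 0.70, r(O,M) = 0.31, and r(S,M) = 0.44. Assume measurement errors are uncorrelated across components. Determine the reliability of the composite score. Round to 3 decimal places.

0.893

Var(O+S+M) = 3 + 2·[0.70 + 0.31 + 0.44] = 3 + 2.9 = 5.9.
With uncorrelated errors the cross-covariances are all true-score covariance, so they carry over unchanged; only the diagonal terms shrink to ρᵢσᵢ².
True-score variance = [0.88 + 0.87 + 0.62] + 2.9 = 2.37 + 2.9 = 5.27.
Reliability = 5.27 / 5.9 = 0.893.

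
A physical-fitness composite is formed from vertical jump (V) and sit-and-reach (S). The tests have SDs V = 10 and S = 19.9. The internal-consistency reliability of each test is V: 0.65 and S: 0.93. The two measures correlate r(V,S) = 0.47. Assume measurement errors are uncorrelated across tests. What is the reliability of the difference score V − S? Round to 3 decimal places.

0.797

Var(V−S) = 10² + 19.9² − 2·10·19.9·0.47 = 496.01 − 187.06 = 308.95.
Because errors are independent across components, Cov(Tᵢ,Tⱼ) = Cov(Xᵢ,Xⱼ); the off-diagonal part of the true-score variance is the same as above.
True-score variance = [10²·0.65 + 19.9²·0.93] − 187.06 = 433.289 − 187.06 = 246.229.
Reliability = 246.229 / 308.95 = 0.797.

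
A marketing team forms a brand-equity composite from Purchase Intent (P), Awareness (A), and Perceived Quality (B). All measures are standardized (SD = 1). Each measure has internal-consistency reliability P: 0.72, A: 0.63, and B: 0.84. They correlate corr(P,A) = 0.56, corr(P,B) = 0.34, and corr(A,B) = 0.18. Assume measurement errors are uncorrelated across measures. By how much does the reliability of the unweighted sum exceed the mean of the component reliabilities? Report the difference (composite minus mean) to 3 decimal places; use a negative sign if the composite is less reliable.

Var(sum) = 3 + 2.16 = 5.16; true-score variance = 2.19 + 2.16 = 4.35; composite reliability = 0.8430.
Mean component reliability = 0.7300.
Difference = 0.8430 − 0.7300 = 0.113.

0.113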